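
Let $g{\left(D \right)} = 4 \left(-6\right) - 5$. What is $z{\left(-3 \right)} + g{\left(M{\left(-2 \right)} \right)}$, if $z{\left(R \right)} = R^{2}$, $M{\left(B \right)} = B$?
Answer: $-20$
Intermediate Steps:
$g{\left(D \right)} = -29$ ($g{\left(D \right)} = -24 - 5 = -29$)
$z{\left(-3 \right)} + g{\left(M{\left(-2 \right)} \right)} = \left(-3\right)^{2} - 29 = 9 - 29 = -20$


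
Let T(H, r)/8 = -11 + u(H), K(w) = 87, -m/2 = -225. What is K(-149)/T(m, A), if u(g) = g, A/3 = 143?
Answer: 87/3512 ≈ 0.024772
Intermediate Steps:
A = 429 (A = 3*143 = 429)
m = 450 (m = -2*(-225) = 450)
T(H, r) = -88 + 8*H (T(H, r) = 8*(-11 + H) = -88 + 8*H)
K(-149)/T(m, A) = 87/(-88 + 8*450) = 87/(-88 + 3600) = 87/3512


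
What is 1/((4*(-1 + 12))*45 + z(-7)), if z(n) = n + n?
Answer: 1/1966 ≈ 0.00050865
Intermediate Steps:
z(n) = 2*n
1/((4*(-1 + 12))*45 + z(-7)) = 1/((4*(-1 + 12))*45 + 2*(-7)) = 1/((4*11)*45 - 14) = 1/(44*45 - 14) = 1/(1980 - 14) = 1/1966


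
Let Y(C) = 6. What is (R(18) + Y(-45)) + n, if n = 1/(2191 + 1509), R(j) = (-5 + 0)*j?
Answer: -310799/3700 ≈ -84.000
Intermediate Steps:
R(j) = -5*j
n = 1/3700 ≈ 0.00027027
(R(18) + Y(-45)) + n = (-5*18 + 6) + 1/3700 = (-90 + 6) + 1/3700 = -84 + 1/3700 = -310799/3700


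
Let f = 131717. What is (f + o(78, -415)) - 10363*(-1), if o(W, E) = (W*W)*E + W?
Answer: -2382702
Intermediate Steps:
o(W, E) = W + E*W² (o(W, E) = W²*E + W = E*W² + W = W + E*W²)
(f + o(78, -415)) - 10363*(-1) = (131717 + 78*(1 - 415*78)) - 10363*(-1) = (131717 + 78*(1 - 32370)) + 10363 = (131717 + 78*(-32369)) + 10363 = (131717 - 2524782) + 10363 = -2393065 + 10363 = -2382702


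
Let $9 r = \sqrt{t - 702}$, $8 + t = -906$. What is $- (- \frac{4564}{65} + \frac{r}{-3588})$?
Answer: $\frac{4564}{65} + \frac{i \sqrt{101}}{8073} \approx 70.215 + 0.0012449 i$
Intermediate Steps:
$t = -914$ ($t = -8 - 906 = -914$)
$r = \frac{4 i \sqrt{101}}{9}$ ($r = \frac{\sqrt{-914 - 702}}{9} = \frac{\sqrt{-1616}}{9} = \frac{4 i \sqrt{101}}{9} \approx 4.4666 i$)
$- (- \frac{4564}{65} + \frac{r}{-3588}) = - (- \frac{4564}{65} + \frac{\frac{4}{9} i \sqrt{101}}{-3588}) = - (\left(-4564\right) \frac{1}{65} + \frac{4 i \sqrt{101}}{9} \left(- \frac{1}{3588}\right)) = - (- \frac{4564}{65} - \frac{i \sqrt{101}}{8073}) = \frac{4564}{65} + \frac{i \sqrt{101}}{8073}$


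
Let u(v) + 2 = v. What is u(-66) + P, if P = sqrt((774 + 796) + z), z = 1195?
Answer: -68 + sqrt(2765) ≈ -15.417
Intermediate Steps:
u(v) = -2 + v
P = sqrt(2765) (P = sqrt((774 + 796) + 1195) = sqrt(1570 + 1195) = sqrt(2765) ≈ 52.583)
u(-66) + P = (-2 - 66) + sqrt(2765) = -68 + sqrt(2765)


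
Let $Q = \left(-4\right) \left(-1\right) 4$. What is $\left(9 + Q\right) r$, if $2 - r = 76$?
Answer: $-1850$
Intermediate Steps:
$r = -74$ ($r = 2 - 76 = -74$)
$Q = 16$ ($Q = 4 \cdot 4 = 16$)
$\left(9 + Q\right) r = \left(9 + 16\right) \left(-74\right) = 25 \left(-74\right) = -1850$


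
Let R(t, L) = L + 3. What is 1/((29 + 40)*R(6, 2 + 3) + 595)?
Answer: 1/1147 ≈ 0.00087184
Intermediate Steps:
R(t, L) = 3 + L
1/((29 + 40)*R(6, 2 + 3) + 595) = 1/((29 + 40)*(3 + (2 + 3)) + 595) = 1/(69*(3 + 5) + 595) = 1/(69*8 + 595) = 1/(552 + 595) = 1/1147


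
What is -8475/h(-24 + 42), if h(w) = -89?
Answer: 8475/89 ≈ 95.225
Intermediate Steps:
-8475/h(-24 + 42) = -8475/(-89) = -8475*(-1/89) = 8475/89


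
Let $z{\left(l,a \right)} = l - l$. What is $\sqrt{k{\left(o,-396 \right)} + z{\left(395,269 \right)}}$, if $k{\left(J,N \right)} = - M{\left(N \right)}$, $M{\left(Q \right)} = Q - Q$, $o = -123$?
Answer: $0$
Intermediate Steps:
$z{\left(l,a \right)} = 0$
$M{\left(Q \right)} = 0$
$k{\left(J,N \right)} = 0$ ($k{\left(J,N \right)} = \left(-1\right) 0 = 0$)
$\sqrt{k{\left(o,-396 \right)} + z{\left(395,269 \right)}} = \sqrt{0 + 0} = \sqrt{0} = 0$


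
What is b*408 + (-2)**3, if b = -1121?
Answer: -457376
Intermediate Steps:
b*408 + (-2)**3 = -1121*408 + (-2)**3 = -457368 - 8 = -457376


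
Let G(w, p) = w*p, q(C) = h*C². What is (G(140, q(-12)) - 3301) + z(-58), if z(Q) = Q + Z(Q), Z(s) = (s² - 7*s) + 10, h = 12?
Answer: 242341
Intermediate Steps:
q(C) = 12*C²
Z(s) = 10 + s² - 7*s
z(Q) = 10 + Q² - 6*Q (z(Q) = Q + (10 + Q² - 7*Q) = 10 + Q² - 6*Q)
G(w, p) = p*w
(G(140, q(-12)) - 3301) + z(-58) = ((12*(-12)²)*140 - 3301) + (10 + (-58)² - 6*(-58)) = ((12*144)*140 - 3301) + (10 + 3364 + 348) = (1728*140 - 3301) + 3722 = (241920 - 3301) + 3722 = 238619 + 3722 = 242341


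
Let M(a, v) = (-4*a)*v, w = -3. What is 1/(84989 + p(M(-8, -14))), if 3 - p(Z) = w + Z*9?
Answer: 1/89027 ≈ 1.1233e-5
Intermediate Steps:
M(a, v) = -4*a*v
p(Z) = 6 - 9*Z (p(Z) = 3 - (-3 + Z*9) = 3 - (-3 + 9*Z) = 3 + (3 - 9*Z) = 6 - 9*Z)
1/(84989 + p(M(-8, -14))) = 1/(84989 + (6 - (-36)*(-8)*(-14))) = 1/(84989 + (6 - 9*(-448))) = 1/(84989 + (6 + 4032)) = 1/(84989 + 4038) = 1/89027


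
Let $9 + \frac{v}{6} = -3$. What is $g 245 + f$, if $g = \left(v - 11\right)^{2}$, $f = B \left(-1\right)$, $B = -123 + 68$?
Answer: $1687860$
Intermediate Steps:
$v = -72$ ($v = -54 + 6 \left(-3\right) = -54 - 18 = -72$)
$B = -55$
$f = 55$ ($f = \left(-55\right) \left(-1\right) = 55$)
$g = 6889$ ($g = \left(-72 - 11\right)^{2} = \left(-83\right)^{2} = 6889$)
$g 245 + f = 6889 \cdot 245 + 55 = 1687805 + 55 = 1687860$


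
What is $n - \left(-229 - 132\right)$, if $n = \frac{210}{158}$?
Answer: $\frac{28624}{79} \approx 362.33$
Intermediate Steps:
$n = \frac{105}{79}$ ($n = 210 \cdot \frac{1}{158} = \frac{105}{79} \approx 1.3291$)
$n - \left(-229 - 132\right) = \frac{105}{79} - \left(-229 - 132\right) = \frac{105}{79} - -361 = \frac{105}{79} + 361 = \frac{28624}{79}$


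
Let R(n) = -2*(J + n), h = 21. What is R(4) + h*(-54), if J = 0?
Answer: -1142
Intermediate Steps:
R(n) = -2*n (R(n) = -2*(0 + n) = -2*n)
R(4) + h*(-54) = -2*4 + 21*(-54) = -8 - 1134 = -1142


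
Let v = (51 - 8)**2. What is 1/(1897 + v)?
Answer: 1/3746 ≈ 0.00026695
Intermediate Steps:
v = 1849 (v = 43**2 = 1849)
1/(1897 + v) = 1/(1897 + 1849) = 1/3746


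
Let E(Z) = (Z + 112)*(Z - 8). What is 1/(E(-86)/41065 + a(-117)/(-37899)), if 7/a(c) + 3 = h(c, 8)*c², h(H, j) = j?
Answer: -170431313534415/10143288495859 ≈ -16.802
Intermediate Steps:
E(Z) = (-8 + Z)*(112 + Z) (E(Z) = (112 + Z)*(-8 + Z) = (-8 + Z)*(112 + Z))
a(c) = 7/(-3 + 8*c²)
1/(E(-86)/41065 + a(-117)/(-37899)) = 1/((-896 + (-86)² + 104*(-86))/41065 + (7/(-3 + 8*(-117)²))/(-37899)) = 1/((-896 + 7396 - 8944)*(1/41065) + (7/(-3 + 8*13689))*(-1/37899)) = 1/(-2444*1/41065 + (7/(-3 + 109512))*(-1/37899)) = 1/(-2444/41065 + (7/109509)*(-1/37899)) = 1/(-2444/41065 - 7/4150281591) = 1/(-10143288495859/170431313534415) = -170431313534415/10143288495859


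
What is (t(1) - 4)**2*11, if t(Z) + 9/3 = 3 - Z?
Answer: 275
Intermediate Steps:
t(Z) = -Z (t(Z) = -3 + (3 - Z) = -Z)
(t(1) - 4)**2*11 = (-1*1 - 4)**2*11 = (-1 - 4)**2*11 = (-5)**2*11 = 25*11 = 275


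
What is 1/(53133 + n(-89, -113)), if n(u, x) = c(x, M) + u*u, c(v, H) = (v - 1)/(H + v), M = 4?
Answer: 109/6655000 ≈ 1.6379e-5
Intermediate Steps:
c(v, H) = (-1 + v)/(H + v)
n(u, x) = u**2 + (-1 + x)/(4 + x) (n(u, x) = (-1 + x)/(4 + x) + u*u = (-1 + x)/(4 + x) + u**2 = u**2 + (-1 + x)/(4 + x))
1/(53133 + n(-89, -113)) = 1/(53133 + (-1 - 113 + (-89)**2*(4 - 113))/(4 - 113)) = 1/(53133 + (-1 - 113 + 7921*(-109))/(-109)) = 1/(53133 - (-1 - 113 - 863389)/109) = 1/(53133 - 1/109*(-863503)) = 1/(53133 + 863503/109) = 1/(6655000/109) = 109/6655000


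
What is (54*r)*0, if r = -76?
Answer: 0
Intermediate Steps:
(54*r)*0 = (54*(-76))*0 = -4104*0 = 0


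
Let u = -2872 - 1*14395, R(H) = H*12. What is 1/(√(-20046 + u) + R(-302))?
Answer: -3624/13170689 - I*√37313/13170689 ≈ -0.00027516 - 1.4666e-5*I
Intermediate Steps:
R(H) = 12*H
u = -17267 (u = -2872 - 14395 = -17267)
1/(√(-20046 + u) + R(-302)) = 1/(√(-20046 - 17267) + 12*(-302)) = 1/(√(-37313) - 3624) = 1/(I*√37313 - 3624) = 1/(-3624 + I*√37313)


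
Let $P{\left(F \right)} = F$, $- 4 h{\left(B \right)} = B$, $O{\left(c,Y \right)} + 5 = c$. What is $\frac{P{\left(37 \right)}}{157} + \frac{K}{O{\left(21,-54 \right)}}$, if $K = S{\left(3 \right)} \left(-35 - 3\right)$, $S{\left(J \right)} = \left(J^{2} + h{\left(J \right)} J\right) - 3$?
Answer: $- \frac{43561}{5024} \approx -8.6706$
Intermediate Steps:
$O{\left(c,Y \right)} = -5 + c$
$h{\left(B \right)} = - \frac{B}{4}$
$S{\left(J \right)} = -3 + \frac{3 J^{2}}{4}$ ($S{\left(J \right)} = \left(J^{2} + - \frac{J}{4} J\right) - 3 = \left(J^{2} - \frac{J^{2}}{4}\right) - 3 = \frac{3 J^{2}}{4} - 3 = -3 + \frac{3 J^{2}}{4}$)
$K = - \frac{285}{2}$ ($K = \left(-3 + \frac{3 \cdot 3^{2}}{4}\right) \left(-35 - 3\right) = \left(-3 + \frac{3}{4} \cdot 9\right) \left(-38\right) = \left(-3 + \frac{27}{4}\right) \left(-38\right) = \frac{15}{4} \left(-38\right) = - \frac{285}{2} \approx -142.5$)
$\frac{P{\left(37 \right)}}{157} + \frac{K}{O{\left(21,-54 \right)}} = \frac{37}{157} - \frac{285}{2 \left(-5 + 21\right)} = 37 \cdot \frac{1}{157} - \frac{285}{2 \cdot 16} = \frac{37}{157} - \frac{285}{32} = - \frac{43561}{5024}$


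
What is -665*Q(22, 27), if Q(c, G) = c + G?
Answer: -32585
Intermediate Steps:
Q(c, G) = G + c
-665*Q(22, 27) = -665*(27 + 22) = -665*49 = -32585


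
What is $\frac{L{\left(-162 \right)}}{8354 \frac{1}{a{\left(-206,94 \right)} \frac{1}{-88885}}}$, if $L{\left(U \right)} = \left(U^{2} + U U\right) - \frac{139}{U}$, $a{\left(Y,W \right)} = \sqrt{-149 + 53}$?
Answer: $- \frac{1700639 i \sqrt{6}}{6014616849} \approx - 0.0006926 i$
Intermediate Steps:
$a{\left(Y,W \right)} = 4 i \sqrt{6}$ ($a{\left(Y,W \right)} = \sqrt{-96} = 4 i \sqrt{6}$)
$L{\left(U \right)} = - \frac{139}{U} + 2 U^{2}$ ($L{\left(U \right)} = \left(U^{2} + U^{2}\right) - \frac{139}{U} = 2 U^{2} - \frac{139}{U} = - \frac{139}{U} + 2 U^{2}$)
$\frac{L{\left(-162 \right)}}{8354 \frac{1}{a{\left(-206,94 \right)} \frac{1}{-88885}}} = \frac{\frac{1}{-162} \left(-139 + 2 \left(-162\right)^{3}\right)}{8354 \frac{1}{4 i \sqrt{6} \frac{1}{-88885}}} = \frac{\left(- \frac{1}{162}\right) \left(-139 + 2 \left(-4251528\right)\right)}{8354 \frac{1}{4 i \sqrt{6} \left(- \frac{1}{88885}\right)}} = \frac{\left(- \frac{1}{162}\right) \left(-139 - 8503056\right)}{8354 \frac{1}{\left(- \frac{4}{88885}\right) i \sqrt{6}}} = \frac{\left(- \frac{1}{162}\right) \left(-8503195\right)}{8354 \frac{88885 i \sqrt{6}}{24}} = \frac{8503195}{162 \frac{371272645 i \sqrt{6}}{12}} = \frac{8503195 \left(- \frac{2 i \sqrt{6}}{371272645}\right)}{162} = - \frac{1700639 i \sqrt{6}}{6014616849}$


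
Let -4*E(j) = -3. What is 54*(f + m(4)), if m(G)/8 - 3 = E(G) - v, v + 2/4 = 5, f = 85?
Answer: 4266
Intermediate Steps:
v = 9/2 (v = -1/2 + 5 = 9/2 ≈ 4.5000)
E(j) = 3/4 (E(j) = -1/4*(-3) = 3/4)
m(G) = -6 (m(G) = 24 + 8*(3/4 - 1*9/2) = 24 + 8*(3/4 - 9/2) = 24 + 8*(-15/4) = 24 - 30 = -6)
54*(f + m(4)) = 54*(85 - 6) = 54*79 = 4266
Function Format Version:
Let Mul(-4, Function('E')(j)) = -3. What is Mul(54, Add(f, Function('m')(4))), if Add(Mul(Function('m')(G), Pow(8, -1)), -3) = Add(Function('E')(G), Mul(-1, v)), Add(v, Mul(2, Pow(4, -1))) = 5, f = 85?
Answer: 4266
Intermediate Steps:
v = Rational(9, 2) (v = Add(Rational(-1, 2), 5) = Rational(9, 2) ≈ 4.5000)
Function('E')(j) = Rational(3, 4) (Function('E')(j) = Mul(Rational(-1, 4), -3) = Rational(3, 4))
Function('m')(G) = -6 (Function('m')(G) = Add(24, Mul(8, Add(Rational(3, 4), Mul(-1, Rational(9, 2))))) = Add(24, Mul(8, Add(Rational(3, 4), Rational(-9, 2)))) = Add(24, Mul(8, Rational(-15, 4))) = Add(24, -30) = -6)
Mul(54, Add(f, Function('m')(4))) = Mul(54, Add(85, -6)) = Mul(54, 79) = 4266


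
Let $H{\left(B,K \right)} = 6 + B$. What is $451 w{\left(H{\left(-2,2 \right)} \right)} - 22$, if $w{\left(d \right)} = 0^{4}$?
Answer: $-22$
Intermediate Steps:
$w{\left(d \right)} = 0$
$451 w{\left(H{\left(-2,2 \right)} \right)} - 22 = 451 \cdot 0 - 22 = 0 + \left(-115 + 93\right) = 0 - 22 = -22$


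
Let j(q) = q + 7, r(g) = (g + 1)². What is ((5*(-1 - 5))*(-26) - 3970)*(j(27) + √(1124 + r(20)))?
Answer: -108460 - 3190*√1565 ≈ -2.3466e+5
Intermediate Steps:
r(g) = (1 + g)²
j(q) = 7 + q
((5*(-1 - 5))*(-26) - 3970)*(j(27) + √(1124 + r(20))) = ((5*(-1 - 5))*(-26) - 3970)*((7 + 27) + √(1124 + (1 + 20)²)) = ((5*(-6))*(-26) - 3970)*(34 + √(1124 + 21²)) = (-30*(-26) - 3970)*(34 + √(1124 + 441)) = (780 - 3970)*(34 + √1565) = -3190*(34 + √1565) = -108460 - 3190*√1565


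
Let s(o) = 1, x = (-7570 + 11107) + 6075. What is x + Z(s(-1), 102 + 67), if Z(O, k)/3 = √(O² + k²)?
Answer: 9612 + 3*√28562 ≈ 10119.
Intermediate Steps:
x = 9612 (x = 3537 + 6075 = 9612)
Z(O, k) = 3*√(O² + k²)
x + Z(s(-1), 102 + 67) = 9612 + 3*√(1² + (102 + 67)²) = 9612 + 3*√(1 + 169²) = 9612 + 3*√(1 + 28561) = 9612 + 3*√28562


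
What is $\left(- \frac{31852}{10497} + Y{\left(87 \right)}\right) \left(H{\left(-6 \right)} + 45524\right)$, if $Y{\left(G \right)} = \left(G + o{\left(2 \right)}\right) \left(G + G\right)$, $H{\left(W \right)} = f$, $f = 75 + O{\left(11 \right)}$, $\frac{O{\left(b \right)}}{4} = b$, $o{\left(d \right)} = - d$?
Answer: $\frac{7084650684254}{10497} \approx 6.7492 \cdot 10^{8}$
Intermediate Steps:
$O{\left(b \right)} = 4 b$
$f = 119$ ($f = 75 + 4 \cdot 11 = 75 + 44 = 119$)
$H{\left(W \right)} = 119$
$Y{\left(G \right)} = 2 G \left(-2 + G\right)$ ($Y{\left(G \right)} = \left(G - 2\right) \left(G + G\right) = \left(G - 2\right) 2 G = \left(-2 + G\right) 2 G = 2 G \left(-2 + G\right)$)
$\left(- \frac{31852}{10497} + Y{\left(87 \right)}\right) \left(H{\left(-6 \right)} + 45524\right) = \left(- \frac{31852}{10497} + 2 \cdot 87 \left(-2 + 87\right)\right) \left(119 + 45524\right) = \left(\left(-31852\right) \frac{1}{10497} + 2 \cdot 87 \cdot 85\right) 45643 = \left(- \frac{31852}{10497} + 14790\right) 45643 = \frac{155218778}{10497} \cdot 45643 = \frac{7084650684254}{10497}$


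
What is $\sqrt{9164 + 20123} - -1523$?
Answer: $1523 + \sqrt{29287} \approx 1694.1$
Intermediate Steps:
$\sqrt{9164 + 20123} - -1523 = \sqrt{29287} + 1523 = 1523 + \sqrt{29287}$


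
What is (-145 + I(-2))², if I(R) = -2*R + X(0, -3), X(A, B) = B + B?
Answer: 21609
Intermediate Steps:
X(A, B) = 2*B
I(R) = -6 - 2*R (I(R) = -2*R + 2*(-3) = -2*R - 6 = -6 - 2*R)
(-145 + I(-2))² = (-145 + (-6 - 2*(-2)))² = (-145 + (-6 + 4))² = (-145 - 2)² = (-147)² = 21609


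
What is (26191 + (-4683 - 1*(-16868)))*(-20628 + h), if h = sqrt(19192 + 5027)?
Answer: -791620128 + 345384*sqrt(299) ≈ -7.8565e+8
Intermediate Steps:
h = 9*sqrt(299) (h = sqrt(24219) = 9*sqrt(299) ≈ 155.62)
(26191 + (-4683 - 1*(-16868)))*(-20628 + h) = (26191 + (-4683 - 1*(-16868)))*(-20628 + 9*sqrt(299)) = (26191 + (-4683 + 16868))*(-20628 + 9*sqrt(299)) = (26191 + 12185)*(-20628 + 9*sqrt(299)) = 38376*(-20628 + 9*sqrt(299)) = -791620128 + 345384*sqrt(299)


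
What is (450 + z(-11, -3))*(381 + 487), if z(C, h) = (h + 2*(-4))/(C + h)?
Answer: 391282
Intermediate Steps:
z(C, h) = (-8 + h)/(C + h) (z(C, h) = (h - 8)/(C + h) = (-8 + h)/(C + h))
(450 + z(-11, -3))*(381 + 487) = (450 + (-8 - 3)/(-11 - 3))*(381 + 487) = (450 - 11/(-14))*868 = (450 - 1/14*(-11))*868 = (450 + 11/14)*868 = (6311/14)*868 = 391282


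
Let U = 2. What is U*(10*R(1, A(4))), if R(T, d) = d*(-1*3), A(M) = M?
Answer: -240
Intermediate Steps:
R(T, d) = -3*d (R(T, d) = d*(-3) = -3*d)
U*(10*R(1, A(4))) = 2*(10*(-3*4)) = 2*(10*(-12)) = 2*(-120) = -240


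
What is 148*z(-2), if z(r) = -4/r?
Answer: 296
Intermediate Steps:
z(r) = -4/r
148*z(-2) = 148*(-4/(-2)) = 148*(-4*(-½)) = 148*2 = 296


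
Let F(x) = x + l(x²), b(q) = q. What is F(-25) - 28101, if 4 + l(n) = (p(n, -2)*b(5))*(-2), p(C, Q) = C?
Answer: -34380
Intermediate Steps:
l(n) = -4 - 10*n (l(n) = -4 + (n*5)*(-2) = -4 + (5*n)*(-2) = -4 - 10*n)
F(x) = -4 + x - 10*x² (F(x) = x + (-4 - 10*x²) = -4 + x - 10*x²)
F(-25) - 28101 = (-4 - 25 - 10*(-25)²) - 28101 = (-4 - 25 - 10*625) - 28101 = (-4 - 25 - 6250) - 28101 = -6279 - 28101 = -34380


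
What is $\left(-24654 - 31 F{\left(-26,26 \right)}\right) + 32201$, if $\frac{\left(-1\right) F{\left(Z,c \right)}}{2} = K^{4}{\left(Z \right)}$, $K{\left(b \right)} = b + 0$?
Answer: $28340059$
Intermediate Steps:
$K{\left(b \right)} = b$
$F{\left(Z,c \right)} = - 2 Z^{4}$
$\left(-24654 - 31 F{\left(-26,26 \right)}\right) + 32201 = \left(-24654 - 31 \left(- 2 \left(-26\right)^{4}\right)\right) + 32201 = \left(-24654 - 31 \left(\left(-2\right) 456976\right)\right) + 32201 = \left(-24654 - -28332512\right) + 32201 = \left(-24654 + 28332512\right) + 32201 = 28307858 + 32201 = 28340059$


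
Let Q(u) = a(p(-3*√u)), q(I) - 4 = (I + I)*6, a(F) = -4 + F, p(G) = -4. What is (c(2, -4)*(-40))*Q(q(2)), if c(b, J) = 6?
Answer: 1920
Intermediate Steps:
q(I) = 4 + 12*I (q(I) = 4 + (I + I)*6 = 4 + (2*I)*6 = 4 + 12*I)
Q(u) = -8 (Q(u) = -4 - 4 = -8)
(c(2, -4)*(-40))*Q(q(2)) = (6*(-40))*(-8) = -240*(-8) = 1920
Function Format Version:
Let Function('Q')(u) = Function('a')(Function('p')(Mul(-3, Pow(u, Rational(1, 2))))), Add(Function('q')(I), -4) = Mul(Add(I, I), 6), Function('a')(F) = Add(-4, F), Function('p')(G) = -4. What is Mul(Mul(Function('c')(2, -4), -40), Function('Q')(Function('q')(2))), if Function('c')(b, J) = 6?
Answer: 1920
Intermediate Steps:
Function('q')(I) = Add(4, Mul(12, I)) (Function('q')(I) = Add(4, Mul(Add(I, I), 6)) = Add(4, Mul(Mul(2, I), 6)) = Add(4, Mul(12, I)))
Function('Q')(u) = -8 (Function('Q')(u) = Add(-4, -4) = -8)
Mul(Mul(Function('c')(2, -4), -40), Function('Q')(Function('q')(2))) = Mul(Mul(6, -40), -8) = Mul(-240, -8) = 1920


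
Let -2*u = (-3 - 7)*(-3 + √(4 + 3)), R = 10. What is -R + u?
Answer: -25 + 5*√7 ≈ -11.771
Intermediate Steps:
u = -15 + 5*√7 (u = -(-3 - 7)*(-3 + √(4 + 3))/2 = -(-5)*(-3 + √7) = -(30 - 10*√7)/2 = -15 + 5*√7 ≈ -1.7712)
-R + u = -1*10 + (-15 + 5*√7) = -10 + (-15 + 5*√7) = -25 + 5*√7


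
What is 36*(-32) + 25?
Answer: -1127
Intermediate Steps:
36*(-32) + 25 = -1152 + 25 = -1127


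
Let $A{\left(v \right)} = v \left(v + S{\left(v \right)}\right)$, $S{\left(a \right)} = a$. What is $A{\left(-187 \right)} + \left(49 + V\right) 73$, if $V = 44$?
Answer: $76727$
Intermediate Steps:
$A{\left(v \right)} = 2 v^{2}$ ($A{\left(v \right)} = v \left(v + v\right) = v 2 v = 2 v^{2}$)
$A{\left(-187 \right)} + \left(49 + V\right) 73 = 2 \left(-187\right)^{2} + \left(49 + 44\right) 73 = 2 \cdot 34969 + 93 \cdot 73 = 69938 + 6789 = 76727$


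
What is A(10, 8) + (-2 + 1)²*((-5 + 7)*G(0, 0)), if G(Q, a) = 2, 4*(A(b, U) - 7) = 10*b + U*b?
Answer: 56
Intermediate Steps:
A(b, U) = 7 + 5*b/2 + U*b/4 (A(b, U) = 7 + (10*b + U*b)/4 = 7 + (5*b/2 + U*b/4) = 7 + 5*b/2 + U*b/4)
A(10, 8) + (-2 + 1)²*((-5 + 7)*G(0, 0)) = (7 + (5/2)*10 + (¼)*8*10) + (-2 + 1)²*((-5 + 7)*2) = (7 + 25 + 20) + (-1)²*(2*2) = 52 + 1*4 = 52 + 4 = 56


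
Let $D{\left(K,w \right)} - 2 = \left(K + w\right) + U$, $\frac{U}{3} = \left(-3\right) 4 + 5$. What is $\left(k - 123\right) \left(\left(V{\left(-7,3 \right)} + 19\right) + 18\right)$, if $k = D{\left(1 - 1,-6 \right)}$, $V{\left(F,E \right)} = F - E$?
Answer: $-3996$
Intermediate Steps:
$U = -21$ ($U = 3 \left(\left(-3\right) 4 + 5\right) = 3 \left(-12 + 5\right) = 3 \left(-7\right) = -21$)
$D{\left(K,w \right)} = -19 + K + w$ ($D{\left(K,w \right)} = 2 - \left(21 - K - w\right) = 2 + \left(-21 + K + w\right) = -19 + K + w$)
$k = -25$ ($k = -19 + \left(1 - 1\right) - 6 = -19 + 0 - 6 = -25$)
$\left(k - 123\right) \left(\left(V{\left(-7,3 \right)} + 19\right) + 18\right) = \left(-25 - 123\right) \left(\left(\left(-7 - 3\right) + 19\right) + 18\right) = - 148 \left(\left(\left(-7 - 3\right) + 19\right) + 18\right) = - 148 \left(\left(-10 + 19\right) + 18\right) = - 148 \left(9 + 18\right) = \left(-148\right) 27 = -3996$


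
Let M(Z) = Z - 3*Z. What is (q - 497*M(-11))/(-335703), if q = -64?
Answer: 3666/111901 ≈ 0.032761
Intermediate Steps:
M(Z) = -2*Z
(q - 497*M(-11))/(-335703) = (-64 - (-994)*(-11))/(-335703) = (-64 - 497*22)*(-1/335703) = (-64 - 10934)*(-1/335703) = -10998*(-1/335703) = 3666/111901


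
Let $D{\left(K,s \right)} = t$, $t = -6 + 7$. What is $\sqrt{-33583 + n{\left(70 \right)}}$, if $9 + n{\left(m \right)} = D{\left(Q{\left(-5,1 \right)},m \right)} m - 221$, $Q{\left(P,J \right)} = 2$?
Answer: $i \sqrt{33743} \approx 183.69 i$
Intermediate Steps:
$t = 1$
$D{\left(K,s \right)} = 1$
$n{\left(m \right)} = -230 + m$ ($n{\left(m \right)} = -9 + \left(1 m - 221\right) = -9 + \left(m - 221\right) = -9 + \left(-221 + m\right) = -230 + m$)
$\sqrt{-33583 + n{\left(70 \right)}} = \sqrt{-33583 + \left(-230 + 70\right)} = \sqrt{-33583 - 160} = \sqrt{-33743} = i \sqrt{33743}$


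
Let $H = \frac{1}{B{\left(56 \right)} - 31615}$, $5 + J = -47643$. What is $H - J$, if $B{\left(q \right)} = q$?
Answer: $\frac{1503723231}{31559} \approx 47648.0$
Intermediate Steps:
$J = -47648$ ($J = -5 - 47643 = -47648$)
$H = - \frac{1}{31559}$ ($H = \frac{1}{56 - 31615} = \frac{1}{-31559} = - \frac{1}{31559} \approx -3.1687 \cdot 10^{-5}$)
$H - J = - \frac{1}{31559} - -47648 = - \frac{1}{31559} + 47648 = \frac{1503723231}{31559}$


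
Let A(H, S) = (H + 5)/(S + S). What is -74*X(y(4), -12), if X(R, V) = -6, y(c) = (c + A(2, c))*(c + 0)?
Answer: 444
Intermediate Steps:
A(H, S) = (5 + H)/(2*S) (A(H, S) = (5 + H)/((2*S)) = (5 + H)*(1/(2*S)) = (5 + H)/(2*S))
y(c) = c*(c + 7/(2*c)) (y(c) = (c + (5 + 2)/(2*c))*(c + 0) = (c + (½)*7/c)*c = (c + 7/(2*c))*c = c*(c + 7/(2*c)))
-74*X(y(4), -12) = -74*(-6) = 444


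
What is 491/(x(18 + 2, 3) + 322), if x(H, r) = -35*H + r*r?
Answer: -491/369 ≈ -1.3306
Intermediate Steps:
x(H, r) = r**2 - 35*H (x(H, r) = -35*H + r**2 = r**2 - 35*H)
491/(x(18 + 2, 3) + 322) = 491/((3**2 - 35*(18 + 2)) + 322) = 491/((9 - 35*20) + 322) = 491/((9 - 700) + 322) = 491/(-691 + 322) = 491/(-369) = 491*(-1/369) = -491/369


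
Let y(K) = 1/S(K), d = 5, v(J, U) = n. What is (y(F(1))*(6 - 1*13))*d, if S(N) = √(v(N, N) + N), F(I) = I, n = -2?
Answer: 35*I ≈ 35.0*I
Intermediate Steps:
v(J, U) = -2
S(N) = √(-2 + N)
y(K) = (-2 + K)^(-½) (y(K) = 1/(√(-2 + K)) = (-2 + K)^(-½))
(y(F(1))*(6 - 1*13))*d = ((6 - 1*13)/√(-2 + 1))*5 = ((6 - 13)/√(-1))*5 = (-I*(-7))*5 = (7*I)*5 = 35*I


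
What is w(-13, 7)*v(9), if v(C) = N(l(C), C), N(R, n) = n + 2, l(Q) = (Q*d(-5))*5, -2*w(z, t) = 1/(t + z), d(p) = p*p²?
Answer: 11/12 ≈ 0.91667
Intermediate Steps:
d(p) = p³
w(z, t) = -1/(2*(t + z))
l(Q) = -625*Q (l(Q) = (Q*(-5)³)*5 = (Q*(-125))*5 = -125*Q*5 = -625*Q)
N(R, n) = 2 + n
v(C) = 2 + C
w(-13, 7)*v(9) = (-1/(2*7 + 2*(-13)))*(2 + 9) = -1/(14 - 26)*11 = -1/(-12)*11 = -1*(-1/12)*11 = (1/12)*11 = 11/12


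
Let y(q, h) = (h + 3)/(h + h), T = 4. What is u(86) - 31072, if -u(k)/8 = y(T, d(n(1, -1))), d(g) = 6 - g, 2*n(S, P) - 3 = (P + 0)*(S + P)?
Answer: -93236/3 ≈ -31079.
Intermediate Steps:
n(S, P) = 3/2 + P*(P + S)/2 (n(S, P) = 3/2 + ((P + 0)*(S + P))/2 = 3/2 + (P*(P + S))/2 = 3/2 + P*(P + S)/2)
y(q, h) = (3 + h)/(2*h) (y(q, h) = (3 + h)/((2*h)) = (3 + h)*(1/(2*h)) = (3 + h)/(2*h))
u(k) = -20/3 (u(k) = -4*(3 + (6 - (3/2 + (1/2)*(-1)**2 + (1/2)*(-1)*1)))/(6 - (3/2 + (1/2)*(-1)**2 + (1/2)*(-1)*1)) = -4*(3 + (6 - (3/2 + (1/2)*1 - 1/2)))/(6 - (3/2 + (1/2)*1 - 1/2)) = -4*(3 + (6 - (3/2 + 1/2 - 1/2)))/(6 - (3/2 + 1/2 - 1/2)) = -4*(3 + (6 - 1*3/2))/(6 - 1*3/2) = -4*(3 + (6 - 3/2))/(6 - 3/2) = -4*(3 + 9/2)/9/2 = -4*2*15/(9*2) = -8*5/6 = -20/3)
u(86) - 31072 = -20/3 - 31072 = -93236/3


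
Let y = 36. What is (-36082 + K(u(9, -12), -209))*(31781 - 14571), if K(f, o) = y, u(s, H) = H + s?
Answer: -620351660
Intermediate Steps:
K(f, o) = 36
(-36082 + K(u(9, -12), -209))*(31781 - 14571) = (-36082 + 36)*(31781 - 14571) = -36046*17210 = -620351660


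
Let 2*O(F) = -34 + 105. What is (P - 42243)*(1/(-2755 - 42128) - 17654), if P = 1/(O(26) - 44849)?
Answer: 2999981757452886329/4022728641 ≈ 7.4576e+8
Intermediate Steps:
O(F) = 71/2 (O(F) = (-34 + 105)/2 = (½)*71 = 71/2)
P = -2/89627 (P = 1/(71/2 - 44849) = 1/(-89627/2) = -2/89627 ≈ -2.2315e-5)
(P - 42243)*(1/(-2755 - 42128) - 17654) = (-2/89627 - 42243)*(1/(-2755 - 42128) - 17654) = -3786113363*(1/(-44883) - 17654)/89627 = -3786113363*(-1/44883 - 17654)/89627 = -3786113363/89627*(-792364483/44883) = 2999981757452886329/4022728641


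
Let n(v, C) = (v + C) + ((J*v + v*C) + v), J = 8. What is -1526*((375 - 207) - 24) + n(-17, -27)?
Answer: -219482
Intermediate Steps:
n(v, C) = C + 10*v + C*v (n(v, C) = (v + C) + ((8*v + v*C) + v) = (C + v) + ((8*v + C*v) + v) = (C + v) + (9*v + C*v) = C + 10*v + C*v)
-1526*((375 - 207) - 24) + n(-17, -27) = -1526*((375 - 207) - 24) + (-27 + 10*(-17) - 27*(-17)) = -1526*(168 - 24) + (-27 - 170 + 459) = -1526*144 + 262 = -219744 + 262 = -219482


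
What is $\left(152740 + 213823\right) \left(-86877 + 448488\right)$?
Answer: $132553212993$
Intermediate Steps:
$\left(152740 + 213823\right) \left(-86877 + 448488\right) = 366563 \cdot 361611 = 132553212993$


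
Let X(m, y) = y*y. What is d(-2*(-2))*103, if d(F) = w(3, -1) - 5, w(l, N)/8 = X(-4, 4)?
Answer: 12669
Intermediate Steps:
X(m, y) = y²
w(l, N) = 128 (w(l, N) = 8*4² = 8*16 = 128)
d(F) = 123 (d(F) = 128 - 5 = 123)
d(-2*(-2))*103 = 123*103 = 12669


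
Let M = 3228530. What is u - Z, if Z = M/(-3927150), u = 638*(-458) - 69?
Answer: -114779668342/392715 ≈ -2.9227e+5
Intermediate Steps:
u = -292273 (u = -292204 - 69 = -292273)
Z = -322853/392715 (Z = 3228530/(-3927150) = 3228530*(-1/3927150) = -322853/392715 ≈ -0.82211)
u - Z = -292273 - 1*(-322853/392715) = -292273 + 322853/392715 = -114779668342/392715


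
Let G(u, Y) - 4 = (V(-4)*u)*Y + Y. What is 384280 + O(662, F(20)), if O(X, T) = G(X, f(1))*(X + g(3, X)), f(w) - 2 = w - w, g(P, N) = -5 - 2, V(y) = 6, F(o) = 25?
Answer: 5591530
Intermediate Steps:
g(P, N) = -7
f(w) = 2 (f(w) = 2 + (w - w) = 2 + 0 = 2)
G(u, Y) = 4 + Y + 6*Y*u (G(u, Y) = 4 + ((6*u)*Y + Y) = 4 + (6*Y*u + Y) = 4 + (Y + 6*Y*u) = 4 + Y + 6*Y*u)
O(X, T) = (-7 + X)*(6 + 12*X) (O(X, T) = (4 + 2 + 6*2*X)*(X - 7) = (4 + 2 + 12*X)*(-7 + X) = (6 + 12*X)*(-7 + X) = (-7 + X)*(6 + 12*X))
384280 + O(662, F(20)) = 384280 + 6*(1 + 2*662)*(-7 + 662) = 384280 + 6*(1 + 1324)*655 = 384280 + 6*1325*655 = 384280 + 5207250 = 5591530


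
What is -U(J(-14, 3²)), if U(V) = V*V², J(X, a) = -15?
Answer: 3375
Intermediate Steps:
U(V) = V³
-U(J(-14, 3²)) = -1*(-15)³ = -1*(-3375) = 3375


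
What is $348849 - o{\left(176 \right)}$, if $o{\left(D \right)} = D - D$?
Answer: $348849$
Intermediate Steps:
$o{\left(D \right)} = 0$
$348849 - o{\left(176 \right)} = 348849 - 0 = 348849 + 0 = 348849$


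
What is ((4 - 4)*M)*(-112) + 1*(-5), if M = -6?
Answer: -5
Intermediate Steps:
((4 - 4)*M)*(-112) + 1*(-5) = ((4 - 4)*(-6))*(-112) + 1*(-5) = (0*(-6))*(-112) - 5 = 0*(-112) - 5 = 0 - 5 = -5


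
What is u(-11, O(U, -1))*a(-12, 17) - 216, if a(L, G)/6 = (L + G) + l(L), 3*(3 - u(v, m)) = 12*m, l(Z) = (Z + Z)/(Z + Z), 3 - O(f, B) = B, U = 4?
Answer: -684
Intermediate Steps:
O(f, B) = 3 - B
l(Z) = 1 (l(Z) = (2*Z)/((2*Z)) = (2*Z)*(1/(2*Z)) = 1)
u(v, m) = 3 - 4*m
a(L, G) = 6 + 6*G + 6*L (a(L, G) = 6*((L + G) + 1) = 6*((G + L) + 1) = 6*(1 + G + L) = 6 + 6*G + 6*L)
u(-11, O(U, -1))*a(-12, 17) - 216 = (3 - 4*(3 - 1*(-1)))*(6 + 6*17 + 6*(-12)) - 216 = (3 - 4*(3 + 1))*(6 + 102 - 72) - 216 = (3 - 4*4)*36 - 216 = (3 - 16)*36 - 216 = -13*36 - 216 = -468 - 216 = -684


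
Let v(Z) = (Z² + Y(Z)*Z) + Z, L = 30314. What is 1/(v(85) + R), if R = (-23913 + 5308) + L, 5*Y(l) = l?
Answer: 1/20464 ≈ 4.8866e-5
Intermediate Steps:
Y(l) = l/5
v(Z) = Z + 6*Z²/5 (v(Z) = (Z² + (Z/5)*Z) + Z = (Z² + Z²/5) + Z = 6*Z²/5 + Z = Z + 6*Z²/5)
R = 11709 (R = (-23913 + 5308) + 30314 = -18605 + 30314 = 11709)
1/(v(85) + R) = 1/((⅕)*85*(5 + 6*85) + 11709) = 1/((⅕)*85*(5 + 510) + 11709) = 1/((⅕)*85*515 + 11709) = 1/(8755 + 11709) = 1/20464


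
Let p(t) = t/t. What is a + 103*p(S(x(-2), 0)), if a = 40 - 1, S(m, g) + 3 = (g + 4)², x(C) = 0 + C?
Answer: 142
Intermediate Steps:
x(C) = C
S(m, g) = -3 + (4 + g)² (S(m, g) = -3 + (g + 4)² = -3 + (4 + g)²)
p(t) = 1
a = 39
a + 103*p(S(x(-2), 0)) = 39 + 103*1 = 39 + 103 = 142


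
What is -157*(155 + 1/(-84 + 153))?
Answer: -1679272/69 ≈ -24337.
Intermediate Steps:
-157*(155 + 1/(-84 + 153)) = -157*(155 + 1/69) = -157*10696/69 = -1679272/69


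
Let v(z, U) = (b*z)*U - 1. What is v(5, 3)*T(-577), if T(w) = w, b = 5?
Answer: -42698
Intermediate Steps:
v(z, U) = -1 + 5*U*z (v(z, U) = (5*z)*U - 1 = 5*U*z - 1 = -1 + 5*U*z)
v(5, 3)*T(-577) = (-1 + 5*3*5)*(-577) = (-1 + 75)*(-577) = 74*(-577) = -42698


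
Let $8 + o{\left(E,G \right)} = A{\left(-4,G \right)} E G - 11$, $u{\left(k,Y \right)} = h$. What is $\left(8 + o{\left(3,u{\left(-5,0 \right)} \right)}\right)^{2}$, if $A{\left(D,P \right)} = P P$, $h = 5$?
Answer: $132496$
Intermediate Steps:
$A{\left(D,P \right)} = P^{2}$
$u{\left(k,Y \right)} = 5$
$o{\left(E,G \right)} = -19 + E G^{3}$ ($o{\left(E,G \right)} = -8 + \left(G^{2} E G - 11\right) = -8 + \left(E G^{2} G - 11\right) = -8 + \left(E G^{3} - 11\right) = -8 + \left(-11 + E G^{3}\right) = -19 + E G^{3}$)
$\left(8 + o{\left(3,u{\left(-5,0 \right)} \right)}\right)^{2} = \left(8 - \left(19 - 3 \cdot 5^{3}\right)\right)^{2} = \left(8 + \left(-19 + 3 \cdot 125\right)\right)^{2} = \left(8 + \left(-19 + 375\right)\right)^{2} = \left(8 + 356\right)^{2} = 364^{2} = 132496$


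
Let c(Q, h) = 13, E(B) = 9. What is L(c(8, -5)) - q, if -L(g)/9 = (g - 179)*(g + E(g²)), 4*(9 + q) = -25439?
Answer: 156947/4 ≈ 39237.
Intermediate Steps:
q = -25475/4 (q = -9 + (¼)*(-25439) = -9 - 25439/4 = -25475/4 ≈ -6368.8)
L(g) = -9*(-179 + g)*(9 + g) (L(g) = -9*(g - 179)*(g + 9) = -9*(-179 + g)*(9 + g))
L(c(8, -5)) - q = (14499 - 9*13² + 1530*13) - 1*(-25475/4) = (14499 - 9*169 + 19890) + 25475/4 = (14499 - 1521 + 19890) + 25475/4 = 32868 + 25475/4 = 156947/4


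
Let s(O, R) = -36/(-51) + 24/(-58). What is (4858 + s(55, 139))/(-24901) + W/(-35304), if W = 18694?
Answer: -157024551947/216699358836 ≈ -0.72462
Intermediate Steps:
s(O, R) = 144/493 (s(O, R) = -36*(-1/51) + 24*(-1/58) = 12/17 - 12/29 = 144/493)
(4858 + s(55, 139))/(-24901) + W/(-35304) = (4858 + 144/493)/(-24901) + 18694/(-35304) = (2395138/493)*(-1/24901) + 18694*(-1/35304) = -2395138/12276193 - 9347/17652 = -157024551947/216699358836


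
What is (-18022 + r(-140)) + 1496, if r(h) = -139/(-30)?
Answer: -495641/30 ≈ -16521.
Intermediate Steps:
r(h) = 139/30 (r(h) = -139*(-1/30) = 139/30)
(-18022 + r(-140)) + 1496 = (-18022 + 139/30) + 1496 = -540521/30 + 1496 = -495641/30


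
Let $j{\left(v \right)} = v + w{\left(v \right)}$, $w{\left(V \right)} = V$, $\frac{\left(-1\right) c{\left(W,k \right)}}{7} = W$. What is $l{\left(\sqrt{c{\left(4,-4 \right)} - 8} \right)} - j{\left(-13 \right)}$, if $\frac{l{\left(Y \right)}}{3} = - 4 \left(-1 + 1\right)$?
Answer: $26$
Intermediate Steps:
$c{\left(W,k \right)} = - 7 W$
$l{\left(Y \right)} = 0$ ($l{\left(Y \right)} = 3 \left(- 4 \left(-1 + 1\right)\right) = 3 \left(- 4 \cdot 0\right) = 3 \left(\left(-1\right) 0\right) = 3 \cdot 0 = 0$)
$j{\left(v \right)} = 2 v$ ($j{\left(v \right)} = v + v = 2 v$)
$l{\left(\sqrt{c{\left(4,-4 \right)} - 8} \right)} - j{\left(-13 \right)} = 0 - 2 \left(-13\right) = 0 - -26 = 0 + 26 = 26$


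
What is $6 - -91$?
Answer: $97$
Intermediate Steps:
$6 - -91 = 6 + 91 = 97$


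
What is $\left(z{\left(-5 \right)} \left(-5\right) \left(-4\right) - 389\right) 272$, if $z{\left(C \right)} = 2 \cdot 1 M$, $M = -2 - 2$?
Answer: $-149328$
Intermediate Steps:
$M = -4$
$z{\left(C \right)} = -8$ ($z{\left(C \right)} = 2 \cdot 1 \left(-4\right) = 2 \left(-4\right) = -8$)
$\left(z{\left(-5 \right)} \left(-5\right) \left(-4\right) - 389\right) 272 = \left(\left(-8\right) \left(-5\right) \left(-4\right) - 389\right) 272 = \left(40 \left(-4\right) - 389\right) 272 = \left(-160 - 389\right) 272 = \left(-549\right) 272 = -149328$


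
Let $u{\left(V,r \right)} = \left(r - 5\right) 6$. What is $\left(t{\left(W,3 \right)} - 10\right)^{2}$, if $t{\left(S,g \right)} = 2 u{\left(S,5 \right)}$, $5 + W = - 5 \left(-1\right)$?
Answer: $100$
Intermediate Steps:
$u{\left(V,r \right)} = -30 + 6 r$ ($u{\left(V,r \right)} = \left(-5 + r\right) 6 = -30 + 6 r$)
$W = 0$ ($W = -5 - 5 \left(-1\right) = -5 - -5 = -5 + 5 = 0$)
$t{\left(S,g \right)} = 0$ ($t{\left(S,g \right)} = 2 \left(-30 + 6 \cdot 5\right) = 2 \left(-30 + 30\right) = 2 \cdot 0 = 0$)
$\left(t{\left(W,3 \right)} - 10\right)^{2} = \left(0 - 10\right)^{2} = \left(-10\right)^{2} = 100$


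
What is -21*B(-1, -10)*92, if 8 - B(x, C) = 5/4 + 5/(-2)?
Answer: -17871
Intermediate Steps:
B(x, C) = 37/4 (B(x, C) = 8 - (5/4 + 5/(-2)) = 8 - (5*(¼) + 5*(-½)) = 8 - (5/4 - 5/2) = 8 - 1*(-5/4) = 8 + 5/4 = 37/4)
-21*B(-1, -10)*92 = -21*37/4*92 = -777/4*92 = -17871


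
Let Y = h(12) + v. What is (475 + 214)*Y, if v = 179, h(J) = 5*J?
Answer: 164671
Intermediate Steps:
Y = 239 (Y = 5*12 + 179 = 60 + 179 = 239)
(475 + 214)*Y = (475 + 214)*239 = 689*239 = 164671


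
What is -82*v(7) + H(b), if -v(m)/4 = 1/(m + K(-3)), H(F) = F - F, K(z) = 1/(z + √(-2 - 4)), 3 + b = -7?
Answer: 16728/347 + 164*I*√6/347 ≈ 48.208 + 1.1577*I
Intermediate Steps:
b = -10 (b = -3 - 7 = -10)
K(z) = 1/(z + I*√6) (K(z) = 1/(z + √(-6)) = 1/(z + I*√6))
H(F) = 0
v(m) = -4/(m + 1/(-3 + I*√6))
-82*v(7) + H(b) = -328*(-3 + I*√6)/(-1 + 7*(3 - I*√6)) + 0 = -328*(-3 + I*√6)/(-1 + (21 - 7*I*√6)) + 0 = -328*(-3 + I*√6)/(20 - 7*I*√6) + 0 = -328*(-3 + I*√6)/(20 - 7*I*√6)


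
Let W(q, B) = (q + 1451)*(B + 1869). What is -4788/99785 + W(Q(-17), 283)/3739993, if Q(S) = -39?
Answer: 40757429908/53313600215 ≈ 0.76448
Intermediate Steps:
W(q, B) = (1451 + q)*(1869 + B)
-4788/99785 + W(Q(-17), 283)/3739993 = -4788/99785 + (2711919 + 1451*283 + 1869*(-39) + 283*(-39))/3739993 = -4788*1/99785 + (2711919 + 410633 - 72891 - 11037)*(1/3739993) = -684/14255 + 3038624*(1/3739993) = -684/14255 + 3038624/3739993 = 40757429908/53313600215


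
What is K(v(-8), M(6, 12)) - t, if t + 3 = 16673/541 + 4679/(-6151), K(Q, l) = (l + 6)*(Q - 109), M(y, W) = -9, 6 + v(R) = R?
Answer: 1137876768/3327691 ≈ 341.94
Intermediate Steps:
v(R) = -6 + R
K(Q, l) = (-109 + Q)*(6 + l) (K(Q, l) = (6 + l)*(-109 + Q) = (-109 + Q)*(6 + l))
t = 90041211/3327691 (t = -3 + (16673/541 + 4679/(-6151)) = -3 + (16673*(1/541) + 4679*(-1/6151)) = -3 + (16673/541 - 4679/6151) = -3 + 100024284/3327691 = 90041211/3327691 ≈ 27.058)
K(v(-8), M(6, 12)) - t = (-654 - 109*(-9) + 6*(-6 - 8) + (-6 - 8)*(-9)) - 1*90041211/3327691 = (-654 + 981 + 6*(-14) - 14*(-9)) - 90041211/3327691 = (-654 + 981 - 84 + 126) - 90041211/3327691 = 369 - 90041211/3327691 = 1137876768/3327691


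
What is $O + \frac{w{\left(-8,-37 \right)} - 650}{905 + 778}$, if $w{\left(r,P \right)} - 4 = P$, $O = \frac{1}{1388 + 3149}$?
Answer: $- \frac{3097088}{7635771} \approx -0.4056$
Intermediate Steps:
$O = \frac{1}{4537} \approx 0.00022041$
$w{\left(r,P \right)} = 4 + P$
$O + \frac{w{\left(-8,-37 \right)} - 650}{905 + 778} = \frac{1}{4537} + \frac{\left(4 - 37\right) - 650}{905 + 778} = \frac{1}{4537} + \frac{-33 - 650}{1683} = \frac{1}{4537} - \frac{683}{1683} = - \frac{3097088}{7635771}$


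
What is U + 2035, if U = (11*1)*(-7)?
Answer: 1958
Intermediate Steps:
U = -77 (U = 11*(-7) = -77)
U + 2035 = -77 + 2035 = 1958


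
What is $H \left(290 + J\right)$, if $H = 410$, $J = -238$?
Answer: $21320$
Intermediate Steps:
$H \left(290 + J\right) = 410 \left(290 - 238\right) = 410 \cdot 52 = 21320$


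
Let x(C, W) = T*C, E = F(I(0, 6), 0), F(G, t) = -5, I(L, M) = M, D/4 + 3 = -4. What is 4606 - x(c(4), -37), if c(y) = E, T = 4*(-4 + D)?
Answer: 3966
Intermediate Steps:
D = -28 (D = -12 + 4*(-4) = -12 - 16 = -28)
E = -5
T = -128 (T = 4*(-4 - 28) = 4*(-32) = -128)
c(y) = -5
x(C, W) = -128*C
4606 - x(c(4), -37) = 4606 - (-128)*(-5) = 4606 - 1*640 = 4606 - 640 = 3966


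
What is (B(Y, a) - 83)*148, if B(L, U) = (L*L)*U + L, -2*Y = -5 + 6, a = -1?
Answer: -12395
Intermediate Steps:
Y = -1/2 (Y = -(-5 + 6)/2 = -1/2*1 = -1/2 ≈ -0.50000)
B(L, U) = L + U*L**2 (B(L, U) = L**2*U + L = U*L**2 + L = L + U*L**2)
(B(Y, a) - 83)*148 = (-(1 - 1/2*(-1))/2 - 83)*148 = (-(1 + 1/2)/2 - 83)*148 = (-1/2*3/2 - 83)*148 = (-3/4 - 83)*148 = -335/4*148 = -12395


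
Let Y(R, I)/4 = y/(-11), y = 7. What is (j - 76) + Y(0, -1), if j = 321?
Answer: 2667/11 ≈ 242.45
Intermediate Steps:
Y(R, I) = -28/11 (Y(R, I) = 4*(7/(-11)) = 4*(7*(-1/11)) = 4*(-7/11) = -28/11)
(j - 76) + Y(0, -1) = (321 - 76) - 28/11 = 245 - 28/11 = 2667/11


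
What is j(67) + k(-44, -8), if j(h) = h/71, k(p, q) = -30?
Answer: -2063/71 ≈ -29.056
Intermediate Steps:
j(h) = h/71 (j(h) = h*(1/71) = h/71)
j(67) + k(-44, -8) = (1/71)*67 - 30 = 67/71 - 30 = -2063/71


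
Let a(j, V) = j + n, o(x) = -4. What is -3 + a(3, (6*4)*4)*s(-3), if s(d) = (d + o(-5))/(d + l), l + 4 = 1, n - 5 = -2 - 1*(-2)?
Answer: 19/3 ≈ 6.3333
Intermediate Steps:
n = 5 (n = 5 + (-2 - 1*(-2)) = 5 + (-2 + 2) = 5 + 0 = 5)
l = -3 (l = -4 + 1 = -3)
s(d) = (-4 + d)/(-3 + d) (s(d) = (d - 4)/(d - 3) = (-4 + d)/(-3 + d))
a(j, V) = 5 + j (a(j, V) = j + 5 = 5 + j)
-3 + a(3, (6*4)*4)*s(-3) = -3 + (5 + 3)*((-4 - 3)/(-3 - 3)) = -3 + 8*(-7/(-6)) = -3 + 8*(-⅙*(-7)) = -3 + 8*(7/6) = -3 + 28/3 = 19/3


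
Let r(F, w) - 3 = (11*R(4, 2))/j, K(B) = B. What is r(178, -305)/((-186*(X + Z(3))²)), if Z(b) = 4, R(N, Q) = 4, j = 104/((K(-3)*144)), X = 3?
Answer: 779/39494 ≈ 0.019725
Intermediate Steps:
j = -13/54 (j = 104/((-3*144)) = 104/(-432) = 104*(-1/432) = -13/54 ≈ -0.24074)
r(F, w) = -2337/13 (r(F, w) = 3 + (11*4)/(-13/54) = 3 + 44*(-54/13) = 3 - 2376/13 = -2337/13)
r(178, -305)/((-186*(X + Z(3))²)) = -2337*(-1/(186*(3 + 4)²))/13 = -2337/(13*((-186*7²))) = -2337/(13*((-186*49))) = -2337/13/(-9114) = -2337/13*(-1/9114) = 779/39494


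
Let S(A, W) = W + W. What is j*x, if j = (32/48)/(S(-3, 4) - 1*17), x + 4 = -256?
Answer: 520/27 ≈ 19.259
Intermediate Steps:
S(A, W) = 2*W
x = -260 (x = -4 - 256 = -260)
j = -2/27 (j = (32/48)/(2*4 - 1*17) = (32*(1/48))/(8 - 17) = (⅔)/(-9) = (⅔)*(-⅑) = -2/27 ≈ -0.074074)
j*x = -2/27*(-260) = 520/27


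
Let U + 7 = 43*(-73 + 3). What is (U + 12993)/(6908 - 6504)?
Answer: 2494/101 ≈ 24.693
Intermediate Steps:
U = -3017 (U = -7 + 43*(-73 + 3) = -7 + 43*(-70) = -7 - 3010 = -3017)
(U + 12993)/(6908 - 6504) = (-3017 + 12993)/(6908 - 6504) = 9976/404 = 9976*(1/404) = 2494/101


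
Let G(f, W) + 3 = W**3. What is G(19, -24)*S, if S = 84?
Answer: -1161468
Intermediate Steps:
G(f, W) = -3 + W**3
G(19, -24)*S = (-3 + (-24)**3)*84 = (-3 - 13824)*84 = -13827*84 = -1161468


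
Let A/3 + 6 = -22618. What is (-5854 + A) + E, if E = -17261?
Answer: -90987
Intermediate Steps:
A = -67872 (A = -18 + 3*(-22618) = -18 - 67854 = -67872)
(-5854 + A) + E = (-5854 - 67872) - 17261 = -73726 - 17261 = -90987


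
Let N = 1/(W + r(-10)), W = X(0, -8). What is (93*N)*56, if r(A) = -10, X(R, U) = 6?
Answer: -1302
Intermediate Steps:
W = 6
N = -1/4 (N = 1/(6 - 10) = 1/(-4) = -1/4 ≈ -0.25000)
(93*N)*56 = (93*(-1/4))*56 = -93/4*56 = -1302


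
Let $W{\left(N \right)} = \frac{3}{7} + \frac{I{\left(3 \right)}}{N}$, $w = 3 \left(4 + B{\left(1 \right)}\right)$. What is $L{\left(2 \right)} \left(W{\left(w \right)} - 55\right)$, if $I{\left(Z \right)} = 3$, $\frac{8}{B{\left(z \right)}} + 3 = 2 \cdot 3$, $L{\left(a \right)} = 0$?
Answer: $0$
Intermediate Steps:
$B{\left(z \right)} = \frac{8}{3}$ ($B{\left(z \right)} = \frac{8}{-3 + 2 \cdot 3} = \frac{8}{-3 + 6} = \frac{8}{3}$)
$w = 20$ ($w = 3 \left(4 + \frac{8}{3}\right) = 3 \cdot \frac{20}{3} = 20$)
$W{\left(N \right)} = \frac{3}{7} + \frac{3}{N}$
$L{\left(2 \right)} \left(W{\left(w \right)} - 55\right) = 0 \left(\left(\frac{3}{7} + \frac{3}{20}\right) - 55\right) = 0 \left(\frac{81}{140} - 55\right) = 0 \left(- \frac{7619}{140}\right) = 0$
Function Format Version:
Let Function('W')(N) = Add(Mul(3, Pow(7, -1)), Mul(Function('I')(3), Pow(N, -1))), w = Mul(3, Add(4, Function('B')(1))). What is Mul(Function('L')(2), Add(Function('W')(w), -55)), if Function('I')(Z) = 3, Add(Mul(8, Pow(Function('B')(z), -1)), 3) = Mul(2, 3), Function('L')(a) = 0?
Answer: 0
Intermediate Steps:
Function('B')(z) = Rational(8, 3) (Function('B')(z) = Mul(8, Pow(Add(-3, Mul(2, 3)), -1)) = Mul(8, Pow(Add(-3, 6), -1)) = Mul(8, Pow(3, -1)) = Mul(8, Rational(1, 3)) = Rational(8, 3))
w = 20 (w = Mul(3, Add(4, Rational(8, 3))) = Mul(3, Rational(20, 3)) = 20)
Function('W')(N) = Add(Rational(3, 7), Mul(3, Pow(N, -1))) (Function('W')(N) = Add(Mul(3, Pow(7, -1)), Mul(3, Pow(N, -1))) = Add(Mul(3, Rational(1, 7)), Mul(3, Pow(N, -1))) = Add(Rational(3, 7), Mul(3, Pow(N, -1))))
Mul(Function('L')(2), Add(Function('W')(w), -55)) = Mul(0, Add(Add(Rational(3, 7), Mul(3, Pow(20, -1))), -55)) = Mul(0, Add(Add(Rational(3, 7), Mul(3, Rational(1, 20))), -55)) = Mul(0, Add(Add(Rational(3, 7), Rational(3, 20)), -55)) = Mul(0, Add(Rational(81, 140), -55)) = Mul(0, Rational(-7619, 140)) = 0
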